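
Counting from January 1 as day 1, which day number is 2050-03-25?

Days in months before March: 31 + 28 = 59.
Plus 25 days into March → day 84.

84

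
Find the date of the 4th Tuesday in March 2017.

2017-03-28

March 2017 begins on a Wednesday, so the first Tuesday is March 7 (6 days later).
The 4th Tuesday is 3 weeks later: 7 + 21 = 28.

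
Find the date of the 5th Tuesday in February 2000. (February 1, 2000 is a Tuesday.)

February 2000 begins on a Tuesday, so the first Tuesday is February 1.
The 5th Tuesday is 4 weeks later: 1 + 28 = 29.

2000-02-29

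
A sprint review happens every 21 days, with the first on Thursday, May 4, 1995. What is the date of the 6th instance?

Aug 17, 1995

The 6th occurrence is 5 intervals after the first: 5 × 21 = 105 days after May 4, 1995.
May has 31 days — 27 days to the end of May leaves 78.
Jun has 30 days (48 left).
Jul has 31 days (17 left).
17 days into Aug → Aug 17, 1995.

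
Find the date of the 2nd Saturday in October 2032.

October 2032 begins on a Friday, so the first Saturday is October 2 (1 day later).
The 2nd Saturday is 1 weeks later: 2 + 7 = 9.

October 9, 2032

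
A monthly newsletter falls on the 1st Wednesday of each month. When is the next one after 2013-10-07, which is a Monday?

2013-11-06

October 2013 starts on a Tuesday, so its 1st Wednesday is 2013-10-02 (1 day in).
That is not after 2013-10-07, so look at November 2013.
November 2013 starts on a Friday, so its 1st Wednesday is 2013-11-06 (5 days in).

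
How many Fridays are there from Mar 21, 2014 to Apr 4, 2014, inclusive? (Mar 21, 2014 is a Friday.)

3

Mar 21, 2014 is a Friday; the first Friday on or after it is Mar 21, 2014.
From Mar 21, 2014 to Apr 4, 2014: 10 + 4 = 14 days (rest of Mar, Apr).
14 ÷ 7 = 2 full weeks with remainder 0, so 2 more Fridays after the first → 3.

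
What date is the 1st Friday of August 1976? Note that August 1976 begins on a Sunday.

6 August 1976

August 1976 begins on a Sunday, so the first Friday is August 6 (5 days later).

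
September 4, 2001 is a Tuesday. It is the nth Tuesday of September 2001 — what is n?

1st

Day 4 falls in week ⌈4/7⌉ of the month.
Days 1–7 hold the 1st Tuesday, 8–14 the 2nd, 15–21 the 3rd, 22–28 the 4th, 29–31 the 5th.
4 is in the range for the 1st.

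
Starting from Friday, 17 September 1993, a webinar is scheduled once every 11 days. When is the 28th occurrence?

The 28th occurrence is 27 intervals after the first: 27 × 11 = 297 days after 17 September 1993.
September has 30 days — 13 days to the end of September leaves 284.
October has 31 days (253 left).
November has 30 days (223 left).
December has 31 days (192 left).
January has 31 days (161 left).
February has 28 days (133 left).
March has 31 days (102 left).
April has 30 days (72 left).
May has 31 days (41 left).
June has 30 days (11 left).
11 days into July → 11 July 1994.

11 July 1994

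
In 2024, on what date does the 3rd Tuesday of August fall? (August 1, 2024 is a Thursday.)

August 2024 begins on a Thursday, so the first Tuesday is August 6 (5 days later).
The 3rd Tuesday is 2 weeks later: 6 + 14 = 20.

20 August 2024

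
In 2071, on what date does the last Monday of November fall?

November 2071 begins on a Sunday, so the first Monday is November 2 (1 day later).
November 2071 has 30 days. Adding weeks: 2, 9, 16, 23, 30 — the last one ≤ 30 is the 30th.

2071-11-30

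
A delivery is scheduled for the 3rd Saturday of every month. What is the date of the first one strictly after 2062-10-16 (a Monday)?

October 2062 starts on a Sunday; its first Saturday is the 7th, so the 3rd Saturday is the 21st — 2062-10-21.
2062-10-21 is after 2062-10-16, so that is the next one.

2062-10-21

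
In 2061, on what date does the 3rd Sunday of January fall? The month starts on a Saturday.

January 2061 begins on a Saturday, so the first Sunday is January 2 (1 day later).
The 3rd Sunday is 2 weeks later: 2 + 14 = 16.

January 16, 2061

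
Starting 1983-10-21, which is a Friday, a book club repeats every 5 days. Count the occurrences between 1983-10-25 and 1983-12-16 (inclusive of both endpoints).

11

Occurrences land 5·i days after 1983-10-21 for i = 0, 1, 2, …
1983-10-25 is 4 days after the start; 4 ÷ 5 = 0 remainder 4; since the remainder is 4, round up to i = 1. First occurrence in the window: #2 on 1983-10-26 (1×5 = 5 days in).
1983-12-16 is 56 days after the start; 56 ÷ 5 = 11 remainder 1. Last occurrence in the window: #12 on 1983-12-15.
Occurrences #2 through #12: 11 in total.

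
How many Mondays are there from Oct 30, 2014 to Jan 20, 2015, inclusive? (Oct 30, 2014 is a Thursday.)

Oct 30, 2014 is a Thursday; the first Monday on or after it is Nov 3, 2014 (4 days later).
From Nov 3, 2014 to Jan 20, 2015: 27 + 31 + 20 = 78 days (rest of Nov, Dec, Jan).
78 ÷ 7 = 11 full weeks with remainder 1, so 11 more Mondays after the first → 12.

12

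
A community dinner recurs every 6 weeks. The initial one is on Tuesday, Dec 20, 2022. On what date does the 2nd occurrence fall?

The 2nd occurrence is 1 interval after the first: 1 × 42 = 42 days after Dec 20, 2022.
Dec has 31 days — 11 days to the end of Dec leaves 31.
31 days into Jan → Jan 31, 2023.

Jan 31, 2023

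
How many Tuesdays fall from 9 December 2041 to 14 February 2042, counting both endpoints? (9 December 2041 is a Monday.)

9 December 2041 is a Monday; the first Tuesday on or after it is 10 December 2041 (1 day later).
From 10 December 2041 to 14 February 2042: 21 + 31 + 14 = 66 days (rest of December, January, February).
66 ÷ 7 = 9 full weeks with remainder 3, so 9 more Tuesdays after the first → 10.

10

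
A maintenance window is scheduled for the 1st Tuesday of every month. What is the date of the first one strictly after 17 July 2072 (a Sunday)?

July 2072 starts on a Friday, so its 1st Tuesday is 5 July 2072 (4 days in).
That is not after 17 July 2072, so look at August 2072.
August 2072 starts on a Monday, so its 1st Tuesday is 2 August 2072 (1 day in).

2 August 2072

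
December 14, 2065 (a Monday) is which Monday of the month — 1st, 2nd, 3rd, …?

2nd

Day 14 falls in week ⌈14/7⌉ of the month.
Days 1–7 hold the 1st Monday, 8–14 the 2nd, 15–21 the 3rd, 22–28 the 4th, 29–31 the 5th.
14 is in the range for the 2nd.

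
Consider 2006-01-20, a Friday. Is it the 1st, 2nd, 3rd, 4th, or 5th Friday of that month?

Day 20 falls in week ⌈20/7⌉ of the month.
Days 1–7 hold the 1st Friday, 8–14 the 2nd, 15–21 the 3rd, 22–28 the 4th, 29–31 the 5th.
20 is in the range for the 3rd.

3rd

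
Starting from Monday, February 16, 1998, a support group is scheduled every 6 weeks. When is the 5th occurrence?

The 5th occurrence is 4 intervals after the first: 4 × 42 = 168 days after February 16, 1998.
February has 28 days — 12 days to the end of February leaves 156.
March has 31 days (125 left).
April has 30 days (95 left).
May has 31 days (64 left).
June has 30 days (34 left).
July has 31 days (3 left).
3 days into August → August 3, 1998.

August 3, 1998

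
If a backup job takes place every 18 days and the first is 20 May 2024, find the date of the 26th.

13 August 2025

The 26th occurrence is 25 intervals after the first: 25 × 18 = 450 days after 20 May 2024.
May has 31 days — 11 days to the end of May leaves 439.
From end of May to end of 2024 is 214 days (225 left).
January has 31 days (194 left).
February has 28 days (166 left).
March has 31 days (135 left).
April has 30 days (105 left).
May has 31 days (74 left).
June has 30 days (44 left).
July has 31 days (13 left).
13 days into August → 13 August 2025.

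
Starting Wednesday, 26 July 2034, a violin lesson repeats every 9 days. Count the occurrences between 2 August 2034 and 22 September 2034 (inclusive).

Occurrences land 9·i days after 26 July 2034 for i = 0, 1, 2, …
2 August 2034 is 7 days after the start; 7 ÷ 9 = 0 remainder 7; since the remainder is 7, round up to i = 1. First occurrence in the window: #2 on 4 August 2034 (1×9 = 9 days in).
22 September 2034 is 58 days after the start; 58 ÷ 9 = 6 remainder 4. Last occurrence in the window: #7 on 18 September 2034.
Occurrences #2 through #7: 6 in total.

6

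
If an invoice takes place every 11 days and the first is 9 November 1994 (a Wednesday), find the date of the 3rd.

The 3rd occurrence is 2 intervals after the first: 2 × 11 = 22 days after 9 November 1994.
November has 30 days — 21 days to the end of November leaves 1.
1 day into December → 1 December 1994.

1 December 1994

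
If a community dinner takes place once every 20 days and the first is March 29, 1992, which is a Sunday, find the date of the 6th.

The 6th occurrence is 5 intervals after the first: 5 × 20 = 100 days after March 29, 1992.
March has 31 days — 2 days to the end of March leaves 98.
April has 30 days (68 left).
May has 31 days (37 left).
June has 30 days (7 left).
7 days into July → July 7, 1992.

July 7, 1992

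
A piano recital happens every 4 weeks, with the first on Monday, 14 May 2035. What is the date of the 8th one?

The 8th occurrence is 7 intervals after the first: 7 × 28 = 196 days after 14 May 2035.
May has 31 days — 17 days to the end of May leaves 179.
June has 30 days (149 left).
July has 31 days (118 left).
August has 31 days (87 left).
September has 30 days (57 left).
October has 31 days (26 left).
26 days into November → 26 November 2035.

26 November 2035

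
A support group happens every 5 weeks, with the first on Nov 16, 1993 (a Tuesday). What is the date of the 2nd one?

Dec 21, 1993

The 2nd occurrence is 1 interval after the first: 1 × 35 = 35 days after Nov 16, 1993.
Nov has 30 days — 14 days to the end of Nov leaves 21.
21 days into Dec → Dec 21, 1993.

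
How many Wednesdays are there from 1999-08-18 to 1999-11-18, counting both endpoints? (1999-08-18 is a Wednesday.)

14

1999-08-18 is a Wednesday; the first Wednesday on or after it is 1999-08-18.
From 1999-08-18 to 1999-11-18: 13 + 30 + 31 + 18 = 92 days (rest of August, September, October, November).
92 ÷ 7 = 13 full weeks with remainder 1, so 13 more Wednesdays after the first → 14.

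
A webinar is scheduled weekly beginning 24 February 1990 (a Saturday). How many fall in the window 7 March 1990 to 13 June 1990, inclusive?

14

Occurrences land 7·i days after 24 February 1990 for i = 0, 1, 2, …
7 March 1990 is 11 days after the start; 11 ÷ 7 = 1 remainder 4; since the remainder is 4, round up to i = 2. First occurrence in the window: #3 on 10 March 1990 (2×7 = 14 days in).
13 June 1990 is 109 days after the start; 109 ÷ 7 = 15 remainder 4. Last occurrence in the window: #16 on 9 June 1990.
Occurrences #3 through #16: 14 in total.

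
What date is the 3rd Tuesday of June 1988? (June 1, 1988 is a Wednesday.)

21 June 1988

June 1988 begins on a Wednesday, so the first Tuesday is June 7 (6 days later).
The 3rd Tuesday is 2 weeks later: 7 + 14 = 21.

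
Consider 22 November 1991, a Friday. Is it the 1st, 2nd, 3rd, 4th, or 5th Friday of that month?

Day 22 falls in week ⌈22/7⌉ of the month.
Days 1–7 hold the 1st Friday, 8–14 the 2nd, 15–21 the 3rd, 22–28 the 4th, 29–31 the 5th.
22 is in the range for the 4th.

4th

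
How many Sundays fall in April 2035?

5

2035-04-01 is a Sunday; the first Sunday on or after it is 2035-04-01.
From 2035-04-01 to 2035-04-30 is 30 − 1 = 29 days.
29 ÷ 7 = 4 full weeks with remainder 1, so 4 more Sundays after the first → 5.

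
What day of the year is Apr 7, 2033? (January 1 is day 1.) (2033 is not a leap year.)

97

Days in months before Apr: 31 + 28 + 31 = 90.
Plus 7 days into Apr → day 97.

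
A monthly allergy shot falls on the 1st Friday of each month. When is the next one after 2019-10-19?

2019-11-01

October 2019 starts on a Tuesday, so its 1st Friday is 2019-10-04 (3 days in).
That is not after 2019-10-19, so look at November 2019.
November 2019 starts on a Friday, so its 1st Friday is 2019-11-01.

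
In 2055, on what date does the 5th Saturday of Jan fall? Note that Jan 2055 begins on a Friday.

Jan 2055 begins on a Friday, so the first Saturday is Jan 2 (1 day later).
The 5th Saturday is 4 weeks later: 2 + 28 = 30.

Jan 30, 2055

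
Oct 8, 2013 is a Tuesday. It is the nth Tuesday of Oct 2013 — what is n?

Day 8 falls in week ⌈8/7⌉ of the month.
Days 1–7 hold the 1st Tuesday, 8–14 the 2nd, 15–21 the 3rd, 22–28 the 4th, 29–31 the 5th.
8 is in the range for the 2nd.

2nd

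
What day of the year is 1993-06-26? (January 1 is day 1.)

177

Days in months before June: 31 + 28 + 31 + 30 + 31 = 151.
Plus 26 days into June → day 177.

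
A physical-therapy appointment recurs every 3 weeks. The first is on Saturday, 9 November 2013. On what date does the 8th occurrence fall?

5 April 2014

The 8th occurrence is 7 intervals after the first: 7 × 21 = 147 days after 9 November 2013.
November has 30 days — 21 days to the end of November leaves 126.
December has 31 days (95 left).
January has 31 days (64 left).
February has 28 days (36 left).
March has 31 days (5 left).
5 days into April → 5 April 2014.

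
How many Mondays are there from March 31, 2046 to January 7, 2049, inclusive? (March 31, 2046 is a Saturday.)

March 31, 2046 is a Saturday; the first Monday on or after it is April 2, 2046 (2 days later).
From April 2, 2046 to January 7, 2049: 273 + 365 + 366 + 7 = 1011 days (rest of 2046, 2047, 2048, to January 7, 2049 in 2049).
1011 ÷ 7 = 144 full weeks with remainder 3, so 144 more Mondays after the first → 145.

145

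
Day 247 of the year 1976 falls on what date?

Sep 3, 1976

Jan has 31 days (247 − 31 = 216 remain).
Feb has 29 days (216 − 29 = 187 remain).
Mar has 31 days (187 − 31 = 156 remain).
Apr has 30 days (156 − 30 = 126 remain).
May has 31 days (126 − 31 = 95 remain).
Jun has 30 days (95 − 30 = 65 remain).
Jul has 31 days (65 − 31 = 34 remain).
Aug has 31 days (34 − 31 = 3 remain).
3 into Sep → Sep 3.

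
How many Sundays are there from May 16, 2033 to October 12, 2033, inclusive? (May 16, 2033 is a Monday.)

May 16, 2033 is a Monday; the first Sunday on or after it is May 22, 2033 (6 days later).
From May 22, 2033 to October 12, 2033: 9 + 30 + 31 + 31 + 30 + 12 = 143 days (rest of May, June, July, August, September, October).
143 ÷ 7 = 20 full weeks with remainder 3, so 20 more Sundays after the first → 21.

21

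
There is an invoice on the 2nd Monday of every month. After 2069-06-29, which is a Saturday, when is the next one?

2069-07-08

June 2069 starts on a Saturday; its first Monday is the 3rd, so the 2nd Monday is the 10th — 2069-06-10.
That is not after 2069-06-29, so look at July 2069.
July 2069 starts on a Monday; its first Monday is the 1st, so the 2nd Monday is the 8th — 2069-07-08.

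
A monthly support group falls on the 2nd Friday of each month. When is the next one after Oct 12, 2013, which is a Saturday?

Nov 8, 2013

Oct 2013 starts on a Tuesday; its first Friday is the 4th, so the 2nd Friday is the 11th — Oct 11, 2013.
That is not after Oct 12, 2013, so look at Nov 2013.
Nov 2013 starts on a Friday; its first Friday is the 1st, so the 2nd Friday is the 8th — Nov 8, 2013.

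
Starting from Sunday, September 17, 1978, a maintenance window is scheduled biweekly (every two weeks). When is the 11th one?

February 4, 1979

The 11th occurrence is 10 intervals after the first: 10 × 14 = 140 days after September 17, 1978.
September has 30 days — 13 days to the end of September leaves 127.
October has 31 days (96 left).
November has 30 days (66 left).
December has 31 days (35 left).
January has 31 days (4 left).
4 days into February → February 4, 1979.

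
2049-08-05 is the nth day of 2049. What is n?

217

Days in months before August: 31 + 28 + 31 + 30 + 31 + 30 + 31 = 212.
Plus 5 days into August → day 217.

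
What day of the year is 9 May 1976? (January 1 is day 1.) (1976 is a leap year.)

Days in months before May: 31 + 29 + 31 + 30 = 121.
Plus 9 days into May → day 130.

130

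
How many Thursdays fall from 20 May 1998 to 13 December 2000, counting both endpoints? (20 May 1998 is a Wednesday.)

134

20 May 1998 is a Wednesday; the first Thursday on or after it is 21 May 1998 (1 day later).
From 21 May 1998 to 13 December 2000: 224 + 365 + 348 = 937 days (rest of 1998, 1999, to 13 December 2000 in 2000).
937 ÷ 7 = 133 full weeks with remainder 6, so 133 more Thursdays after the first → 134.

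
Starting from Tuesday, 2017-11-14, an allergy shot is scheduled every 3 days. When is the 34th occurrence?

2018-02-21

The 34th occurrence is 33 intervals after the first: 33 × 3 = 99 days after 2017-11-14.
November has 30 days — 16 days to the end of November leaves 83.
December has 31 days (52 left).
January has 31 days (21 left).
21 days into February → 2018-02-21.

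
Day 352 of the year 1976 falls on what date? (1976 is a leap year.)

January has 31 days (352 − 31 = 321 remain).
February has 29 days (321 − 29 = 292 remain).
March has 31 days (292 − 31 = 261 remain).
April has 30 days (261 − 30 = 231 remain).
May has 31 days (231 − 31 = 200 remain).
June has 30 days (200 − 30 = 170 remain).
July has 31 days (170 − 31 = 139 remain).
August has 31 days (139 − 31 = 108 remain).
September has 30 days (108 − 30 = 78 remain).
October has 31 days (78 − 31 = 47 remain).
November has 30 days (47 − 30 = 17 remain).
17 into December → December 17.

17 December 1976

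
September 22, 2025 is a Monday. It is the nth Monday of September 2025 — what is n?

Day 22 falls in week ⌈22/7⌉ of the month.
Days 1–7 hold the 1st Monday, 8–14 the 2nd, 15–21 the 3rd, 22–28 the 4th, 29–31 the 5th.
22 is in the range for the 4th.

4th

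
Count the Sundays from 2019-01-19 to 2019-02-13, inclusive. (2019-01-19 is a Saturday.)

2019-01-19 is a Saturday; the first Sunday on or after it is 2019-01-20 (1 day later).
From 2019-01-20 to 2019-02-13: 11 + 13 = 24 days (rest of January, February).
24 ÷ 7 = 3 full weeks with remainder 3, so 3 more Sundays after the first → 4.

4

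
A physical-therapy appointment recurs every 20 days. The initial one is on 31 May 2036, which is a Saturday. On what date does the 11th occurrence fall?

17 December 2036

The 11th occurrence is 10 intervals after the first: 10 × 20 = 200 days after 31 May 2036.
May has 31 days — 0 days to the end of May leaves 200.
June has 30 days (170 left).
July has 31 days (139 left).
August has 31 days (108 left).
September has 30 days (78 left).
October has 31 days (47 left).
November has 30 days (17 left).
17 days into December → 17 December 2036.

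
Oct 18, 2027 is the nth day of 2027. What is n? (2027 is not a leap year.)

Days in months before Oct: 31 + 28 + 31 + 30 + 31 + 30 + 31 + 31 + 30 = 273.
Plus 18 days into Oct → day 291.

291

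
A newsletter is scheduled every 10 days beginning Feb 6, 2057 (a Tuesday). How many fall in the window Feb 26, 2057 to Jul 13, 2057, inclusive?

Occurrences land 10·i days after Feb 6, 2057 for i = 0, 1, 2, …
Feb 26, 2057 is 20 days after the start; 20 ÷ 10 = 2 remainder 0. First occurrence in the window: #3 on Feb 26, 2057 (2×10 = 20 days in).
Jul 13, 2057 is 157 days after the start; 157 ÷ 10 = 15 remainder 7. Last occurrence in the window: #16 on Jul 6, 2057.
Occurrences #3 through #16: 14 in total.

14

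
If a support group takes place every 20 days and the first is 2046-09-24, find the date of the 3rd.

The 3rd occurrence is 2 intervals after the first: 2 × 20 = 40 days after 2046-09-24.
September has 30 days — 6 days to the end of September leaves 34.
October has 31 days (3 left).
3 days into November → 2046-11-03.

2046-11-03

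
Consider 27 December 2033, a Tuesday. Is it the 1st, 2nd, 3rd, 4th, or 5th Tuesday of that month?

Day 27 falls in week ⌈27/7⌉ of the month.
Days 1–7 hold the 1st Tuesday, 8–14 the 2nd, 15–21 the 3rd, 22–28 the 4th, 29–31 the 5th.
27 is in the range for the 4th.

4th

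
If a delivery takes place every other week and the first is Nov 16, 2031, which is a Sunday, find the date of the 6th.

The 6th occurrence is 5 intervals after the first: 5 × 14 = 70 days after Nov 16, 2031.
Nov has 30 days — 14 days to the end of Nov leaves 56.
Dec has 31 days (25 left).
25 days into Jan → Jan 25, 2032.

Jan 25, 2032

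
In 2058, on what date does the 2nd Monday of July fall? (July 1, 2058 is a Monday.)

July 2058 begins on a Monday, so the first Monday is July 1.
The 2nd Monday is 1 weeks later: 1 + 7 = 8.

July 8, 2058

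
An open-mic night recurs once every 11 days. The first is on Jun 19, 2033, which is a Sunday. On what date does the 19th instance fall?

Jan 3, 2034

The 19th occurrence is 18 intervals after the first: 18 × 11 = 198 days after Jun 19, 2033.
Jun has 30 days — 11 days to the end of Jun leaves 187.
Jul has 31 days (156 left).
Aug has 31 days (125 left).
Sep has 30 days (95 left).
Oct has 31 days (64 left).
Nov has 30 days (34 left).
Dec has 31 days (3 left).
3 days into Jan → Jan 3, 2034.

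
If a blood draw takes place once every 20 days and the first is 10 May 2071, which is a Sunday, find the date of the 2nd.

The 2nd occurrence is 1 interval after the first: 1 × 20 = 20 days after 10 May 2071.
20 days later is 30 May 2071.

30 May 2071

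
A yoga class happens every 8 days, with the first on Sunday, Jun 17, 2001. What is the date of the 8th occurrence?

Aug 12, 2001

The 8th occurrence is 7 intervals after the first: 7 × 8 = 56 days after Jun 17, 2001.
Jun has 30 days — 13 days to the end of Jun leaves 43.
Jul has 31 days (12 left).
12 days into Aug → Aug 12, 2001.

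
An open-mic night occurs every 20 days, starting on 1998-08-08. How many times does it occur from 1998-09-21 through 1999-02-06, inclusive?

Occurrences land 20·i days after 1998-08-08 for i = 0, 1, 2, …
1998-09-21 is 44 days after the start; 44 ÷ 20 = 2 remainder 4; since the remainder is 4, round up to i = 3. First occurrence in the window: #4 on 1998-10-07 (3×20 = 60 days in).
1999-02-06 is 182 days after the start; 182 ÷ 20 = 9 remainder 2. Last occurrence in the window: #10 on 1999-02-04.
Occurrences #4 through #10: 7 in total.

7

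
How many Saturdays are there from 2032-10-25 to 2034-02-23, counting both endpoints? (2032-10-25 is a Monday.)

2032-10-25 is a Monday; the first Saturday on or after it is 2032-10-30 (5 days later).
From 2032-10-30 to 2034-02-23: 62 + 365 + 54 = 481 days (rest of 2032, 2033, to 2034-02-23 in 2034).
481 ÷ 7 = 68 full weeks with remainder 5, so 68 more Saturdays after the first → 69.

69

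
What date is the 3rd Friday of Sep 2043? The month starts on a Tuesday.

Sep 2043 begins on a Tuesday, so the first Friday is Sep 4 (3 days later).
The 3rd Friday is 2 weeks later: 4 + 14 = 18.

Sep 18, 2043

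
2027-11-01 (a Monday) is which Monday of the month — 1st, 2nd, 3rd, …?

1st

Day 1 falls in week ⌈1/7⌉ of the month.
Days 1–7 hold the 1st Monday, 8–14 the 2nd, 15–21 the 3rd, 22–28 the 4th, 29–31 the 5th.
1 is in the range for the 1st.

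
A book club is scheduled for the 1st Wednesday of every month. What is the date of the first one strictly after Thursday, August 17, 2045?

September 6, 2045

August 2045 starts on a Tuesday, so its 1st Wednesday is August 2, 2045 (1 day in).
That is not after August 17, 2045, so look at September 2045.
September 2045 starts on a Friday, so its 1st Wednesday is September 6, 2045 (5 days in).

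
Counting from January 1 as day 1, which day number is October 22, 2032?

Days in months before October: 31 + 29 + 31 + 30 + 31 + 30 + 31 + 31 + 30 = 274.
Plus 22 days into October → day 296.

296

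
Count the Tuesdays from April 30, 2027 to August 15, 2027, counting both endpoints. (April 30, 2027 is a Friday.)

15

April 30, 2027 is a Friday; the first Tuesday on or after it is May 4, 2027 (4 days later).
From May 4, 2027 to August 15, 2027: 27 + 30 + 31 + 15 = 103 days (rest of May, June, July, August).
103 ÷ 7 = 14 full weeks with remainder 5, so 14 more Tuesdays after the first → 15.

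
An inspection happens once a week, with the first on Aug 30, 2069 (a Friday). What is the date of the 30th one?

Mar 21, 2070

The 30th occurrence is 29 intervals after the first: 29 × 7 = 203 days after Aug 30, 2069.
Aug has 31 days — 1 day to the end of Aug leaves 202.
Sep has 30 days (172 left).
Oct has 31 days (141 left).
Nov has 30 days (111 left).
Dec has 31 days (80 left).
Jan has 31 days (49 left).
Feb has 28 days (21 left).
21 days into Mar → Mar 21, 2070.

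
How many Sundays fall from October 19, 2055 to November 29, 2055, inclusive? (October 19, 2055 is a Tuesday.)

October 19, 2055 is a Tuesday; the first Sunday on or after it is October 24, 2055 (5 days later).
From October 24, 2055 to November 29, 2055: 7 + 29 = 36 days (rest of October, November).
36 ÷ 7 = 5 full weeks with remainder 1, so 5 more Sundays after the first → 6.

6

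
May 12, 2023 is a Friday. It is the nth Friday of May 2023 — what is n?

2nd

Day 12 falls in week ⌈12/7⌉ of the month.
Days 1–7 hold the 1st Friday, 8–14 the 2nd, 15–21 the 3rd, 22–28 the 4th, 29–31 the 5th.
12 is in the range for the 2nd.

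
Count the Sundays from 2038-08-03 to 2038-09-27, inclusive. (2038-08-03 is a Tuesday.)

2038-08-03 is a Tuesday; the first Sunday on or after it is 2038-08-08 (5 days later).
From 2038-08-08 to 2038-09-27: 23 + 27 = 50 days (rest of August, September).
50 ÷ 7 = 7 full weeks with remainder 1, so 7 more Sundays after the first → 8.

8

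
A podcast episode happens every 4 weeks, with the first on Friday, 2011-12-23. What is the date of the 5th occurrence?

The 5th occurrence is 4 intervals after the first: 4 × 28 = 112 days after 2011-12-23.
December has 31 days — 8 days to the end of December leaves 104.
January has 31 days (73 left).
February has 29 days (44 left).
March has 31 days (13 left).
13 days into April → 2012-04-13.

2012-04-13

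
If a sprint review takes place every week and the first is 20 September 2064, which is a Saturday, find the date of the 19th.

The 19th occurrence is 18 intervals after the first: 18 × 7 = 126 days after 20 September 2064.
September has 30 days — 10 days to the end of September leaves 116.
October has 31 days (85 left).
November has 30 days (55 left).
December has 31 days (24 left).
24 days into January → 24 January 2065.

24 January 2065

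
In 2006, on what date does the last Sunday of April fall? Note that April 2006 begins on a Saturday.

April 30, 2006

April 2006 begins on a Saturday, so the first Sunday is April 2 (1 day later).
April 2006 has 30 days. Adding weeks: 2, 9, 16, 23, 30 — the last one ≤ 30 is the 30th.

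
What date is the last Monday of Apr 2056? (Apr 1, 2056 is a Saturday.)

Apr 24, 2056

Apr 2056 begins on a Saturday, so the first Monday is Apr 3 (2 days later).
Apr 2056 has 30 days. Adding weeks: 3, 10, 17, 24 — the last one ≤ 30 is the 24th.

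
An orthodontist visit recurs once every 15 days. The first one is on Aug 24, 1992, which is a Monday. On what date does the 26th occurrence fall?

Sep 3, 1993

The 26th occurrence is 25 intervals after the first: 25 × 15 = 375 days after Aug 24, 1992.
Aug has 31 days — 7 days to the end of Aug leaves 368.
Sep has 30 days (338 left).
Oct has 31 days (307 left).
Nov has 30 days (277 left).
Dec has 31 days (246 left).
Jan has 31 days (215 left).
Feb has 28 days (187 left).
Mar has 31 days (156 left).
Apr has 30 days (126 left).
May has 31 days (95 left).
Jun has 30 days (65 left).
Jul has 31 days (34 left).
Aug has 31 days (3 left).
3 days into Sep → Sep 3, 1993.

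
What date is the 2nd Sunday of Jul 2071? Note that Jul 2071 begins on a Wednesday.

Jul 12, 2071

Jul 2071 begins on a Wednesday, so the first Sunday is Jul 5 (4 days later).
The 2nd Sunday is 1 weeks later: 5 + 7 = 12.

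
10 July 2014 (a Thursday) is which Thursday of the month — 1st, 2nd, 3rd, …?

Day 10 falls in week ⌈10/7⌉ of the month.
Days 1–7 hold the 1st Thursday, 8–14 the 2nd, 15–21 the 3rd, 22–28 the 4th, 29–31 the 5th.
10 is in the range for the 2nd.

2nd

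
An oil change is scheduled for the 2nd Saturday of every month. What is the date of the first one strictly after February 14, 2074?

February 2074 starts on a Thursday; its first Saturday is the 3rd, so the 2nd Saturday is the 10th — February 10, 2074.
That is not after February 14, 2074, so look at March 2074.
March 2074 starts on a Thursday; its first Saturday is the 3rd, so the 2nd Saturday is the 10th — March 10, 2074.

March 10, 2074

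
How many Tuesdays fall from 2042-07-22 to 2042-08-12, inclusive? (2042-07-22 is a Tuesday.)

2042-07-22 is a Tuesday; the first Tuesday on or after it is 2042-07-22.
From 2042-07-22 to 2042-08-12: 9 + 12 = 21 days (rest of July, August).
21 ÷ 7 = 3 full weeks with remainder 0, so 3 more Tuesdays after the first → 4.

4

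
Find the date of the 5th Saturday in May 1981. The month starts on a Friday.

May 1981 begins on a Friday, so the first Saturday is May 2 (1 day later).
The 5th Saturday is 4 weeks later: 2 + 28 = 30.

30 May 1981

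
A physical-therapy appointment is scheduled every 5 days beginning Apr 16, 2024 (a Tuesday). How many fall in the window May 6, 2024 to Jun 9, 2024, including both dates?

Occurrences land 5·i days after Apr 16, 2024 for i = 0, 1, 2, …
May 6, 2024 is 20 days after the start; 20 ÷ 5 = 4 remainder 0. First occurrence in the window: #5 on May 6, 2024 (4×5 = 20 days in).
Jun 9, 2024 is 54 days after the start; 54 ÷ 5 = 10 remainder 4. Last occurrence in the window: #11 on Jun 5, 2024.
Occurrences #5 through #11: 7 in total.

7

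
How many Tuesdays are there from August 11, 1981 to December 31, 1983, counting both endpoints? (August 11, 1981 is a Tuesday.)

125

August 11, 1981 is a Tuesday; the first Tuesday on or after it is August 11, 1981.
From August 11, 1981 to December 31, 1983: 142 + 365 + 365 = 872 days (rest of 1981, 1982, to December 31, 1983 in 1983).
872 ÷ 7 = 124 full weeks with remainder 4, so 124 more Tuesdays after the first → 125.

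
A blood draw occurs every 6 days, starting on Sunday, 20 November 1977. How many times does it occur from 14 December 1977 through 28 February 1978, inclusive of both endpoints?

Occurrences land 6·i days after 20 November 1977 for i = 0, 1, 2, …
14 December 1977 is 24 days after the start; 24 ÷ 6 = 4 remainder 0. First occurrence in the window: #5 on 14 December 1977 (4×6 = 24 days in).
28 February 1978 is 100 days after the start; 100 ÷ 6 = 16 remainder 4. Last occurrence in the window: #17 on 24 February 1978.
Occurrences #5 through #17: 13 in total.

13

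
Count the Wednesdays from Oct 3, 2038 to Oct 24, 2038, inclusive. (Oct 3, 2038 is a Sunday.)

3

Oct 3, 2038 is a Sunday; the first Wednesday on or after it is Oct 6, 2038 (3 days later).
From Oct 6, 2038 to Oct 24, 2038 is 24 − 6 = 18 days.
18 ÷ 7 = 2 full weeks with remainder 4, so 2 more Wednesdays after the first → 3.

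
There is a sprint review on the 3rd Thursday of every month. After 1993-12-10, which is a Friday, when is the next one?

1993-12-16

December 1993 starts on a Wednesday; its first Thursday is the 2nd, so the 3rd Thursday is the 16th — 1993-12-16.
1993-12-16 is after 1993-12-10, so that is the next one.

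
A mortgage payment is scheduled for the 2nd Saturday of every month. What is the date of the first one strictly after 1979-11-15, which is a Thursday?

November 1979 starts on a Thursday; its first Saturday is the 3rd, so the 2nd Saturday is the 10th — 1979-11-10.
That is not after 1979-11-15, so look at December 1979.
December 1979 starts on a Saturday; its first Saturday is the 1st, so the 2nd Saturday is the 8th — 1979-12-08.

1979-12-08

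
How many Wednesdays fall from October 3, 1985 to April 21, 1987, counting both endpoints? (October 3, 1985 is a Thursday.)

October 3, 1985 is a Thursday; the first Wednesday on or after it is October 9, 1985 (6 days later).
From October 9, 1985 to April 21, 1987: 83 + 365 + 111 = 559 days (rest of 1985, 1986, to April 21, 1987 in 1987).
559 ÷ 7 = 79 full weeks with remainder 6, so 79 more Wednesdays after the first → 80.

80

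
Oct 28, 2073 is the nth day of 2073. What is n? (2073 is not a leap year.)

301

Days in months before Oct: 31 + 28 + 31 + 30 + 31 + 30 + 31 + 31 + 30 = 273.
Plus 28 days into Oct → day 301.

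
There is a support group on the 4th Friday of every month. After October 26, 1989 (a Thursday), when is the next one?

October 1989 starts on a Sunday; its first Friday is the 6th, so the 4th Friday is the 27th — October 27, 1989.
October 27, 1989 is after October 26, 1989, so that is the next one.

October 27, 1989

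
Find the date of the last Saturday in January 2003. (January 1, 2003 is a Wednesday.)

January 2003 begins on a Wednesday, so the first Saturday is January 4 (3 days later).
January 2003 has 31 days. Adding weeks: 4, 11, 18, 25 — the last one ≤ 31 is the 25th.

25 January 2003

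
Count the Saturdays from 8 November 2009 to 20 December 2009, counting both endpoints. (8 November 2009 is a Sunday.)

8 November 2009 is a Sunday; the first Saturday on or after it is 14 November 2009 (6 days later).
From 14 November 2009 to 20 December 2009: 16 + 20 = 36 days (rest of November, December).
36 ÷ 7 = 5 full weeks with remainder 1, so 5 more Saturdays after the first → 6.

6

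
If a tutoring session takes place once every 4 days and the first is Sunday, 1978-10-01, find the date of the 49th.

The 49th occurrence is 48 intervals after the first: 48 × 4 = 192 days after 1978-10-01.
October has 31 days — 30 days to the end of October leaves 162.
November has 30 days (132 left).
December has 31 days (101 left).
January has 31 days (70 left).
February has 28 days (42 left).
March has 31 days (11 left).
11 days into April → 1979-04-11.

1979-04-11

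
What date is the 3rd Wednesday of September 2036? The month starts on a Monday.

September 2036 begins on a Monday, so the first Wednesday is September 3 (2 days later).
The 3rd Wednesday is 2 weeks later: 3 + 14 = 17.

September 17, 2036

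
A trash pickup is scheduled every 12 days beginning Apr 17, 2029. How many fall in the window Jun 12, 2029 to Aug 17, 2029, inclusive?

6

Occurrences land 12·i days after Apr 17, 2029 for i = 0, 1, 2, …
Jun 12, 2029 is 56 days after the start; 56 ÷ 12 = 4 remainder 8; since the remainder is 8, round up to i = 5. First occurrence in the window: #6 on Jun 16, 2029 (5×12 = 60 days in).
Aug 17, 2029 is 122 days after the start; 122 ÷ 12 = 10 remainder 2. Last occurrence in the window: #11 on Aug 15, 2029.
Occurrences #6 through #11: 6 in total.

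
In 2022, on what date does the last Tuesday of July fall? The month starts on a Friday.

July 2022 begins on a Friday, so the first Tuesday is July 5 (4 days later).
July 2022 has 31 days. Adding weeks: 5, 12, 19, 26 — the last one ≤ 31 is the 26th.

26 July 2022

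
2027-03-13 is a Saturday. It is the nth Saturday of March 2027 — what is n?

2nd

Day 13 falls in week ⌈13/7⌉ of the month.
Days 1–7 hold the 1st Saturday, 8–14 the 2nd, 15–21 the 3rd, 22–28 the 4th, 29–31 the 5th.
13 is in the range for the 2nd.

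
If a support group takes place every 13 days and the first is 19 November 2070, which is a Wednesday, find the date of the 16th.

The 16th occurrence is 15 intervals after the first: 15 × 13 = 195 days after 19 November 2070.
November has 30 days — 11 days to the end of November leaves 184.
December has 31 days (153 left).
January has 31 days (122 left).
February has 28 days (94 left).
March has 31 days (63 left).
April has 30 days (33 left).
May has 31 days (2 left).
2 days into June → 2 June 2071.

2 June 2071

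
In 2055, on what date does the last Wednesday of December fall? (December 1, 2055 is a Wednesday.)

December 29, 2055

December 2055 begins on a Wednesday, so the first Wednesday is December 1.
December 2055 has 31 days. Adding weeks: 1, 8, 15, 22, 29 — the last one ≤ 31 is the 29th.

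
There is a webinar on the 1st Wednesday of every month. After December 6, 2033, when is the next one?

December 7, 2033

December 2033 starts on a Thursday, so its 1st Wednesday is December 7, 2033 (6 days in).
December 7, 2033 is after December 6, 2033, so that is the next one.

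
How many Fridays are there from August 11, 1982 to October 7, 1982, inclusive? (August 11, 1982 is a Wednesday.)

August 11, 1982 is a Wednesday; the first Friday on or after it is August 13, 1982 (2 days later).
From August 13, 1982 to October 7, 1982: 18 + 30 + 7 = 55 days (rest of August, September, October).
55 ÷ 7 = 7 full weeks with remainder 6, so 7 more Fridays after the first → 8.

8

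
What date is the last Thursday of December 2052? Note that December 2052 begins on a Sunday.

December 2052 begins on a Sunday, so the first Thursday is December 5 (4 days later).
December 2052 has 31 days. Adding weeks: 5, 12, 19, 26 — the last one ≤ 31 is the 26th.

December 26, 2052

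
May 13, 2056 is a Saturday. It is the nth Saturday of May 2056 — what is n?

Day 13 falls in week ⌈13/7⌉ of the month.
Days 1–7 hold the 1st Saturday, 8–14 the 2nd, 15–21 the 3rd, 22–28 the 4th, 29–31 the 5th.
13 is in the range for the 2nd.

2nd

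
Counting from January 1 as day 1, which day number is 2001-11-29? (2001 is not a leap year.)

Days in months before November: 31 + 28 + 31 + 30 + 31 + 30 + 31 + 31 + 30 + 31 = 304.
Plus 29 days into November → day 333.

333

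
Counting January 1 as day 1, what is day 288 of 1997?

January has 31 days (288 − 31 = 257 remain).
February has 28 days (257 − 28 = 229 remain).
March has 31 days (229 − 31 = 198 remain).
April has 30 days (198 − 30 = 168 remain).
May has 31 days (168 − 31 = 137 remain).
June has 30 days (137 − 30 = 107 remain).
July has 31 days (107 − 31 = 76 remain).
August has 31 days (76 − 31 = 45 remain).
September has 30 days (45 − 30 = 15 remain).
15 into October → October 15.

15 October 1997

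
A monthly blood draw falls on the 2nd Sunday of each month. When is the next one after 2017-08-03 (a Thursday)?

August 2017 starts on a Tuesday; its first Sunday is the 6th, so the 2nd Sunday is the 13th — 2017-08-13.
2017-08-13 is after 2017-08-03, so that is the next one.

2017-08-13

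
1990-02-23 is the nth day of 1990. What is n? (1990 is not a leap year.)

Days in months before February: 31 = 31.
Plus 23 days into February → day 54.

54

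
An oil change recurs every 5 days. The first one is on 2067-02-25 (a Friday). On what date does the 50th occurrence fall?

The 50th occurrence is 49 intervals after the first: 49 × 5 = 245 days after 2067-02-25.
February has 28 days — 3 days to the end of February leaves 242.
March has 31 days (211 left).
April has 30 days (181 left).
May has 31 days (150 left).
June has 30 days (120 left).
July has 31 days (89 left).
August has 31 days (58 left).
September has 30 days (28 left).
28 days into October → 2067-10-28.

2067-10-28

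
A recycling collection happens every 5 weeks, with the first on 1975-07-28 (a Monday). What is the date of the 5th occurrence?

The 5th occurrence is 4 intervals after the first: 4 × 35 = 140 days after 1975-07-28.
July has 31 days — 3 days to the end of July leaves 137.
August has 31 days (106 left).
September has 30 days (76 left).
October has 31 days (45 left).
November has 30 days (15 left).
15 days into December → 1975-12-15.

1975-12-15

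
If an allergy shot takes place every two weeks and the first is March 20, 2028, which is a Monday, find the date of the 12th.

August 21, 2028

The 12th occurrence is 11 intervals after the first: 11 × 14 = 154 days after March 20, 2028.
March has 31 days — 11 days to the end of March leaves 143.
April has 30 days (113 left).
May has 31 days (82 left).
June has 30 days (52 left).
July has 31 days (21 left).
21 days into August → August 21, 2028.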